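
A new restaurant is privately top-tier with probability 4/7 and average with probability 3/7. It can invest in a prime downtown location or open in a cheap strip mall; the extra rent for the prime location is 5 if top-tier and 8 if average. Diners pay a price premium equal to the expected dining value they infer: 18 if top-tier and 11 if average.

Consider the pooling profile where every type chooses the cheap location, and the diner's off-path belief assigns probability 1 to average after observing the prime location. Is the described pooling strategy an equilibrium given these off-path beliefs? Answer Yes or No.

On path, the diner holds the prior and pays 4/7·18 + 3/7·11 = 15. Off path (the prime location), believing average, it pays 11.
top-tier: the cheap location nets 15; the prime location nets 11 − 5 = 6. top-tier stays.
average: the cheap location nets 15; the prime location nets 11 − 8 = 3. average stays.
No type deviates, so pooling is sustained.

Yes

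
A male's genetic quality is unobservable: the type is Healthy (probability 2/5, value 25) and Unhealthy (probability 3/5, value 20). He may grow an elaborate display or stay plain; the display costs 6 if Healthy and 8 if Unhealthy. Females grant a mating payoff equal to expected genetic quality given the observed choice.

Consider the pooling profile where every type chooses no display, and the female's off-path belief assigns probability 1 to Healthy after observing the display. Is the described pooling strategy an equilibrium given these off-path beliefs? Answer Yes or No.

Yes

On path, the female holds the prior and pays 2/5·25 + 3/5·20 = 22. Off path (the display), believing Healthy, it pays 25.
Healthy: no display nets 22; the display nets 25 − 6 = 19. Healthy stays.
Unhealthy: no display nets 22; the display nets 25 − 8 = 17. Unhealthy stays.
No type deviates, so pooling is sustained.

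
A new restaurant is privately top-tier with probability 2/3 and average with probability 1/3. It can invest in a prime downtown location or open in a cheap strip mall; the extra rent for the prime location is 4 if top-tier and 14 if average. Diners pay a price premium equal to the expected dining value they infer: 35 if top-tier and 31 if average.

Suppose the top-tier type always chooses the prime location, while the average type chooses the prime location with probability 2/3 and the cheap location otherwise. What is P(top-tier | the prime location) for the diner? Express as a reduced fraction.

3/4

P(the prime location) = (2/3)·1 + (1/3)·(2/3) = 8/9.
By Bayes' rule, P(top-tier | the prime location) = (2/3) / (8/9) = 3/4.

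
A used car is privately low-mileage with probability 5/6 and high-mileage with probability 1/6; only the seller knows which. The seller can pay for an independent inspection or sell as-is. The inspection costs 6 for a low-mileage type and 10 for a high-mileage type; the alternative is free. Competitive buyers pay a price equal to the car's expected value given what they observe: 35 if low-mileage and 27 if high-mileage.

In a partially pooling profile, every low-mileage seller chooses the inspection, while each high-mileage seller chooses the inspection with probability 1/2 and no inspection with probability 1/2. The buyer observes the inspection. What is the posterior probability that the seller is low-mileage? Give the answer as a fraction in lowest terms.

10/11

P(the inspection) = (5/6)·1 + (1/6)·(1/2) = 11/12.
By Bayes' rule, P(low-mileage | the inspection) = (5/6) / (11/12) = 10/11.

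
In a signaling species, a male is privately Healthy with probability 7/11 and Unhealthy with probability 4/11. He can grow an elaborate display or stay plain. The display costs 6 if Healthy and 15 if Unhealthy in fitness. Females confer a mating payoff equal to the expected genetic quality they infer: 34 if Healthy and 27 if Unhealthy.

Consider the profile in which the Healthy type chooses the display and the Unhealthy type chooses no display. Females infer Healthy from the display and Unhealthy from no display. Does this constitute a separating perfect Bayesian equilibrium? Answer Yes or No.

Under these beliefs, the display earns mating payoff 34 and no display earns mating payoff 27.
Healthy: the display nets 34 − 6 = 28; no display nets 27. Healthy prefers the display.
Unhealthy: the display nets 34 − 15 = 19; no display nets 27. Unhealthy prefers no display.
Neither type deviates, so the separating profile is an equilibrium.

Yes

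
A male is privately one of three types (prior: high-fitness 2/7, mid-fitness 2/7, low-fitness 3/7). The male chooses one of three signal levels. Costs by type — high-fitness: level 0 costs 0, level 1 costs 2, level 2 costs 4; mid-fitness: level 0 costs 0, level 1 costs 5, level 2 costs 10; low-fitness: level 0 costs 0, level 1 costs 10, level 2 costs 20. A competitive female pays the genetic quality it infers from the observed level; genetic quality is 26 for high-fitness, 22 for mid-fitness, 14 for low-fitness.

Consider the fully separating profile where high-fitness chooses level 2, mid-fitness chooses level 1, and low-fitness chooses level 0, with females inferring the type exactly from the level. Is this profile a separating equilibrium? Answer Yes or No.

Separating mating payoffs: level 2 → 26, level 1 → 22, level 0 → 14.
high-fitness (assigned level 2): level 0: 14 − 0 = 14; level 1: 22 − 2 = 20; level 2: 26 − 4 = 22. high-fitness stays.
mid-fitness (assigned level 1): level 0: 14 − 0 = 14; level 1: 22 − 5 = 17; level 2: 26 − 10 = 16. mid-fitness stays.
low-fitness (assigned level 0): level 0: 14 − 0 = 14; level 1: 22 − 10 = 12; level 2: 26 − 20 = 6. low-fitness stays.
Every type prefers its assigned level; separation holds.

Yes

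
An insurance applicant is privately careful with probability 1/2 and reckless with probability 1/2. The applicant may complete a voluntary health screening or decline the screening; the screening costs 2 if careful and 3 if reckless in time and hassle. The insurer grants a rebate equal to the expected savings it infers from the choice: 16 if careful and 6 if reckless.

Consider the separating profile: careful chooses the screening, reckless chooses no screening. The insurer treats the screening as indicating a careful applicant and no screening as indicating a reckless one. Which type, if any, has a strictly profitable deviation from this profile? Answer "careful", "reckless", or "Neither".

reckless

The screening pays 16; no screening pays 6.
careful: assigned the screening, nets 16 − 2 = 14; deviating to no screening nets 6.
reckless: assigned no screening, nets 6; deviating to the screening nets 16 − 3 = 13.
The reckless type gains 7 by deviating.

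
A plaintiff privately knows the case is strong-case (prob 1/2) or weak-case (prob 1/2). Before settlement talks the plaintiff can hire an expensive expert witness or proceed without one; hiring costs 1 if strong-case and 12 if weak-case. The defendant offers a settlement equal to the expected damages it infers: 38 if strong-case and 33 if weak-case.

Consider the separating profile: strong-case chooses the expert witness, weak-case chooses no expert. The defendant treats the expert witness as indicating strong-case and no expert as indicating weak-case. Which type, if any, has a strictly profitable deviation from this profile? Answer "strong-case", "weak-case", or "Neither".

The expert witness pays 38; no expert pays 33.
strong-case: assigned the expert witness, nets 38 − 1 = 37; deviating to no expert nets 33.
weak-case: assigned no expert, nets 33; deviating to the expert witness nets 38 − 12 = 26.
Both types strictly prefer their assigned action; no profitable deviation.

Neither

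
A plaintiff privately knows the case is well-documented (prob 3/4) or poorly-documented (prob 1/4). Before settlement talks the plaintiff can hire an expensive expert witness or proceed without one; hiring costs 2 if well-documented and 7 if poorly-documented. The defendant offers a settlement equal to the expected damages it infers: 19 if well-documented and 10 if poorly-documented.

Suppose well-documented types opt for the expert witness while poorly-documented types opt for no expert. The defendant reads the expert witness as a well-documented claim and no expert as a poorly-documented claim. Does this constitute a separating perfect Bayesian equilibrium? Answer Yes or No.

No

Under these beliefs, the expert witness earns settlement 19 and no expert earns settlement 10.
well-documented: the expert witness nets 19 − 2 = 17; no expert nets 10. well-documented prefers the expert witness.
poorly-documented: the expert witness nets 19 − 7 = 12; no expert nets 10. poorly-documented would deviate to the expert witness.
poorly-documented has a profitable deviation, so the profile is not an equilibrium.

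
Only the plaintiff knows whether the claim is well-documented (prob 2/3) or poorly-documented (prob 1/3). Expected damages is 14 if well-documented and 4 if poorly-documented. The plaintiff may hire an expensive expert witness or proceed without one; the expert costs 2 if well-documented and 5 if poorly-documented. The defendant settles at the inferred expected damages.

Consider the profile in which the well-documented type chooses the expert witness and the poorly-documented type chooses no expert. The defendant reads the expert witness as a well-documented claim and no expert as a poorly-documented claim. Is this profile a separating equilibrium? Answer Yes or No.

No

Under these beliefs, the expert witness earns settlement 14 and no expert earns settlement 4.
well-documented: the expert witness nets 14 − 2 = 12; no expert nets 4. well-documented prefers the expert witness.
poorly-documented: the expert witness nets 14 − 5 = 9; no expert nets 4. poorly-documented would deviate to the expert witness.
poorly-documented has a profitable deviation, so the profile is not an equilibrium.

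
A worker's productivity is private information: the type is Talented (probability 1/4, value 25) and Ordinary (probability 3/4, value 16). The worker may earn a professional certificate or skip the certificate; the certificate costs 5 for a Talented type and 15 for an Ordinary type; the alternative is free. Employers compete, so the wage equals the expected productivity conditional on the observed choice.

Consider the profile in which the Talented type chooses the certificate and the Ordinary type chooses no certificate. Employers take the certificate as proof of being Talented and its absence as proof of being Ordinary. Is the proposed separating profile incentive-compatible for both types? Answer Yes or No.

Yes

Under these beliefs, the certificate earns wage 25 and no certificate earns wage 16.
Talented: the certificate nets 25 − 5 = 20; no certificate nets 16. Talented prefers the certificate.
Ordinary: the certificate nets 25 − 15 = 10; no certificate nets 16. Ordinary prefers no certificate.
Neither type deviates, so the separating profile is an equilibrium.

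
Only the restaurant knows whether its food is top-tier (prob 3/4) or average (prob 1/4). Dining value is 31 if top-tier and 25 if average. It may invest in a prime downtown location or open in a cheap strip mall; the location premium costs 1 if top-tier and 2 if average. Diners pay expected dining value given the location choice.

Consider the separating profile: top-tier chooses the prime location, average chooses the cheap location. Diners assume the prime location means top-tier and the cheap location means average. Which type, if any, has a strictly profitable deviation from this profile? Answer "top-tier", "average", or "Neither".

The prime location pays 31; the cheap location pays 25.
top-tier: assigned the prime location, nets 31 − 1 = 30; deviating to the cheap location nets 25.
average: assigned the cheap location, nets 25; deviating to the prime location nets 31 − 2 = 29.
The average type gains 4 by deviating.

average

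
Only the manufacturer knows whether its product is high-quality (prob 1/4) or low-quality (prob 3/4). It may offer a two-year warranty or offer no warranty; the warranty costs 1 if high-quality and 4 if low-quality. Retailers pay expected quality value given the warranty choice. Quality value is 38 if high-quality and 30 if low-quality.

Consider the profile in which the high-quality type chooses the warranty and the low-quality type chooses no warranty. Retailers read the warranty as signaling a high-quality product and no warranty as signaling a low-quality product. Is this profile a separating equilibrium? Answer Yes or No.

Under these beliefs, the warranty earns price 38 and no warranty earns price 30.
high-quality: the warranty nets 38 − 1 = 37; no warranty nets 30. high-quality prefers the warranty.
low-quality: the warranty nets 38 − 4 = 34; no warranty nets 30. low-quality would deviate to the warranty.
low-quality has a profitable deviation, so the profile is not an equilibrium.

No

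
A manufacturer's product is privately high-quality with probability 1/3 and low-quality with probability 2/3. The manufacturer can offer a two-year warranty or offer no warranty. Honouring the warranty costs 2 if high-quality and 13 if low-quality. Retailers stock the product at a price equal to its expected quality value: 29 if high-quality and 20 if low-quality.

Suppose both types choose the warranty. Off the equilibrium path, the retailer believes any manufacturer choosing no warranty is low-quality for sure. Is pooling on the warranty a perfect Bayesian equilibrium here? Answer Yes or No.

No

On path, the retailer holds the prior and pays 1/3·29 + 2/3·20 = 23. Off path (no warranty), believing low-quality, it pays 20.
high-quality: the warranty nets 23 − 2 = 21; no warranty nets 20. high-quality stays.
low-quality: the warranty nets 23 − 13 = 10; no warranty nets 20. low-quality would deviate.
A type deviates, so pooling fails.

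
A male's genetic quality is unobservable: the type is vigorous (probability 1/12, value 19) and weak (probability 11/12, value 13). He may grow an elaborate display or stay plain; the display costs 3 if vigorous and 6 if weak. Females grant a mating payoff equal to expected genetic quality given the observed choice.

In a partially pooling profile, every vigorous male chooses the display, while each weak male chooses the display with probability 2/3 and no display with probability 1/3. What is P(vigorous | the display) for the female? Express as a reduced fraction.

P(the display) = (1/12)·1 + (11/12)·(2/3) = 25/36.
By Bayes' rule, P(vigorous | the display) = (1/12) / (25/36) = 3/25.

3/25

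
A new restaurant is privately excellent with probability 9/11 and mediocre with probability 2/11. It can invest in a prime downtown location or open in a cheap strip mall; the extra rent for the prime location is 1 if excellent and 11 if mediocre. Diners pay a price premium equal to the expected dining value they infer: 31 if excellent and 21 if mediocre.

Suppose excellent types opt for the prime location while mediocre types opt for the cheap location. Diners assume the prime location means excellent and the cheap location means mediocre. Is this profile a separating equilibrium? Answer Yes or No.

Under these beliefs, the prime location earns price premium 31 and the cheap location earns price premium 21.
excellent: the prime location nets 31 − 1 = 30; the cheap location nets 21. excellent prefers the prime location.
mediocre: the prime location nets 31 − 11 = 20; the cheap location nets 21. mediocre prefers the cheap location.
Neither type deviates, so the separating profile is an equilibrium.

Yes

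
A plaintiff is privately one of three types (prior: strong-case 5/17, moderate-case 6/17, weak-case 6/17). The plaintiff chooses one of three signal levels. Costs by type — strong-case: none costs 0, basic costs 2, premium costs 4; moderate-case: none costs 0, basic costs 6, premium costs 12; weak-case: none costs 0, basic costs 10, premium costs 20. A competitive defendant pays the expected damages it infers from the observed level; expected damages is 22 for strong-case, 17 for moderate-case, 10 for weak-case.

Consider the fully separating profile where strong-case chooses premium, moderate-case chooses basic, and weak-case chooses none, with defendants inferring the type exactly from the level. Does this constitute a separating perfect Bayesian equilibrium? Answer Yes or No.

Separating settlements: premium → 22, basic → 17, none → 10.
strong-case (assigned premium): none: 10 − 0 = 10; basic: 17 − 2 = 15; premium: 22 − 4 = 18. strong-case stays.
moderate-case (assigned basic): none: 10 − 0 = 10; basic: 17 − 6 = 11; premium: 22 − 12 = 10. moderate-case stays.
weak-case (assigned none): none: 10 − 0 = 10; basic: 17 − 10 = 7; premium: 22 − 20 = 2. weak-case stays.
Every type prefers its assigned level; separation holds.

Yes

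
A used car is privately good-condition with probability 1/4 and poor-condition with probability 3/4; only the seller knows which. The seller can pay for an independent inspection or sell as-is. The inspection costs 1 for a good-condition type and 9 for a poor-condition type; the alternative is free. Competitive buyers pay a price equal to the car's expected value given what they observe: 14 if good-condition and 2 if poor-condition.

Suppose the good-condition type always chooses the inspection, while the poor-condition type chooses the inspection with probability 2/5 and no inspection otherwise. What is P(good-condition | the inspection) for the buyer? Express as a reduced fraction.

P(the inspection) = (1/4)·1 + (3/4)·(2/5) = 11/20.
By Bayes' rule, P(good-condition | the inspection) = (1/4) / (11/20) = 5/11.

5/11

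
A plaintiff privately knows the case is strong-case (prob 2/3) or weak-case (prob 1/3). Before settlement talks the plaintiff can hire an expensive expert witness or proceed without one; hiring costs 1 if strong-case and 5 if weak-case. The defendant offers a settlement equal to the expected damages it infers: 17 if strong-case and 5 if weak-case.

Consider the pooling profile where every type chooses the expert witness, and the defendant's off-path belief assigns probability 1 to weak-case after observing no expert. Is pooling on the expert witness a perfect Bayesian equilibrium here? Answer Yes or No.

On path, the defendant holds the prior and pays 2/3·17 + 1/3·5 = 13. Off path (no expert), believing weak-case, it pays 5.
strong-case: the expert witness nets 13 − 1 = 12; no expert nets 5. strong-case stays.
weak-case: the expert witness nets 13 − 5 = 8; no expert nets 5. weak-case stays.
No type deviates, so pooling is sustained.

Yes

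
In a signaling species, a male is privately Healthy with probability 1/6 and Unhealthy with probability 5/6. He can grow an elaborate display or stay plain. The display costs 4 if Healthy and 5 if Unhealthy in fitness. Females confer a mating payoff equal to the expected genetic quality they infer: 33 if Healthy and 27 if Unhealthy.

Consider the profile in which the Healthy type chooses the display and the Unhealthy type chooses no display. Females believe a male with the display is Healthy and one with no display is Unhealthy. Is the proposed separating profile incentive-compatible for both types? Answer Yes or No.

Under these beliefs, the display earns mating payoff 33 and no display earns mating payoff 27.
Healthy: the display nets 33 − 4 = 29; no display nets 27. Healthy prefers the display.
Unhealthy: the display nets 33 − 5 = 28; no display nets 27. Unhealthy would deviate to the display.
Unhealthy has a profitable deviation, so the profile is not an equilibrium.

No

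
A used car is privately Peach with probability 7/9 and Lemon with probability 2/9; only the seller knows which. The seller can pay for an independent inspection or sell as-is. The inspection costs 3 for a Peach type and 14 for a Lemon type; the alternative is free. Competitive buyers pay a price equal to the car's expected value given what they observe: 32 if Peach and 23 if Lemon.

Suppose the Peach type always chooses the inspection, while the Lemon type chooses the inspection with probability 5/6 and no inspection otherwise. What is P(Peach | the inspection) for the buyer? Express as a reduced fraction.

P(the inspection) = (7/9)·1 + (2/9)·(5/6) = 26/27.
By Bayes' rule, P(Peach | the inspection) = (7/9) / (26/27) = 21/26.

21/26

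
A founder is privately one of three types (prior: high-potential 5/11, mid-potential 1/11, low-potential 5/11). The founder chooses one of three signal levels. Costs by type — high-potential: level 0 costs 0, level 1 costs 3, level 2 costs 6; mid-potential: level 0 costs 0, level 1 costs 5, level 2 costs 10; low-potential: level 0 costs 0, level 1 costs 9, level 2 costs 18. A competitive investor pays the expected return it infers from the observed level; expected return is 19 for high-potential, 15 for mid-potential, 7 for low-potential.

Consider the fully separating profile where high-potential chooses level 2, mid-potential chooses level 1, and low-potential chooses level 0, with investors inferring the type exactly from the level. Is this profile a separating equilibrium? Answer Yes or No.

Yes

Separating valuations: level 2 → 19, level 1 → 15, level 0 → 7.
high-potential (assigned level 2): level 0: 7 − 0 = 7; level 1: 15 − 3 = 12; level 2: 19 − 6 = 13. high-potential stays.
mid-potential (assigned level 1): level 0: 7 − 0 = 7; level 1: 15 − 5 = 10; level 2: 19 − 10 = 9. mid-potential stays.
low-potential (assigned level 0): level 0: 7 − 0 = 7; level 1: 15 − 9 = 6; level 2: 19 − 18 = 1. low-potential stays.
Every type prefers its assigned level; separation holds.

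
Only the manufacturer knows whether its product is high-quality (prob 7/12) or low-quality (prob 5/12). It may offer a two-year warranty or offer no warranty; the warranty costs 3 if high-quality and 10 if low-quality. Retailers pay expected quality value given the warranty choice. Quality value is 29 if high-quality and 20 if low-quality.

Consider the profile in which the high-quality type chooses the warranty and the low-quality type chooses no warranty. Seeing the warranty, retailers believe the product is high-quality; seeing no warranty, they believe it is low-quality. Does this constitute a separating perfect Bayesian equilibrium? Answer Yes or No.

Under these beliefs, the warranty earns price 29 and no warranty earns price 20.
high-quality: the warranty nets 29 − 3 = 26; no warranty nets 20. high-quality prefers the warranty.
low-quality: the warranty nets 29 − 10 = 19; no warranty nets 20. low-quality prefers no warranty.
Neither type deviates, so the separating profile is an equilibrium.

Yes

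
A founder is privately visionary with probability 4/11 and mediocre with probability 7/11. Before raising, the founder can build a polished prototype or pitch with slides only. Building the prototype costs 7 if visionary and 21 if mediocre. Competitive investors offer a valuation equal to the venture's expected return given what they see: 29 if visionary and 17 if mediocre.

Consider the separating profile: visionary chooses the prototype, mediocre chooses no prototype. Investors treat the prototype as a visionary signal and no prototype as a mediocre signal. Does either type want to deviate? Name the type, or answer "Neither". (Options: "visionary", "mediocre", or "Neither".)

Neither

The prototype pays 29; no prototype pays 17.
visionary: assigned the prototype, nets 29 − 7 = 22; deviating to no prototype nets 17.
mediocre: assigned no prototype, nets 17; deviating to the prototype nets 29 − 21 = 8.
Both types strictly prefer their assigned action; no profitable deviation.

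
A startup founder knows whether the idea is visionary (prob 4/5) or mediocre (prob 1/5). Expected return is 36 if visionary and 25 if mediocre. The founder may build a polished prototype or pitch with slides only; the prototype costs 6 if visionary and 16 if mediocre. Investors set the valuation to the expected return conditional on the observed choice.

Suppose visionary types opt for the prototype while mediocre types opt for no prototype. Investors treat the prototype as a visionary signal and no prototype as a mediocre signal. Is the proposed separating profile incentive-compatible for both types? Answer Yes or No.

Yes

Under these beliefs, the prototype earns valuation 36 and no prototype earns valuation 25.
visionary: the prototype nets 36 − 6 = 30; no prototype nets 25. visionary prefers the prototype.
mediocre: the prototype nets 36 − 16 = 20; no prototype nets 25. mediocre prefers no prototype.
Neither type deviates, so the separating profile is an equilibrium.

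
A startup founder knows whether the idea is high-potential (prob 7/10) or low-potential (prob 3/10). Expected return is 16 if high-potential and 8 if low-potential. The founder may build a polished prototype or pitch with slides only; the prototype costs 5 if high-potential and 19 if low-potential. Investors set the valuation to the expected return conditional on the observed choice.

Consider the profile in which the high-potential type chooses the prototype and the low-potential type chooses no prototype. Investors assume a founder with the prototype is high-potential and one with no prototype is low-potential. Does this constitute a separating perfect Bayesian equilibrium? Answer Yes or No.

Yes

Under these beliefs, the prototype earns valuation 16 and no prototype earns valuation 8.
high-potential: the prototype nets 16 − 5 = 11; no prototype nets 8. high-potential prefers the prototype.
low-potential: the prototype nets 16 − 19 = -3; no prototype nets 8. low-potential prefers no prototype.
Neither type deviates, so the separating profile is an equilibrium.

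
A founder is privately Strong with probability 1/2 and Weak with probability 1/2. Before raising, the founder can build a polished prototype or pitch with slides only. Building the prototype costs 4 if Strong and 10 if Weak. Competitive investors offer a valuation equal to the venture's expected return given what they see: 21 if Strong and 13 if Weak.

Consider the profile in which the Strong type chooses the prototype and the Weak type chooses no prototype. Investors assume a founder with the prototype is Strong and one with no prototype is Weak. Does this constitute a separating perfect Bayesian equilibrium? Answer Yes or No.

Yes

Under these beliefs, the prototype earns valuation 21 and no prototype earns valuation 13.
Strong: the prototype nets 21 − 4 = 17; no prototype nets 13. Strong prefers the prototype.
Weak: the prototype nets 21 − 10 = 11; no prototype nets 13. Weak prefers no prototype.
Neither type deviates, so the separating profile is an equilibrium.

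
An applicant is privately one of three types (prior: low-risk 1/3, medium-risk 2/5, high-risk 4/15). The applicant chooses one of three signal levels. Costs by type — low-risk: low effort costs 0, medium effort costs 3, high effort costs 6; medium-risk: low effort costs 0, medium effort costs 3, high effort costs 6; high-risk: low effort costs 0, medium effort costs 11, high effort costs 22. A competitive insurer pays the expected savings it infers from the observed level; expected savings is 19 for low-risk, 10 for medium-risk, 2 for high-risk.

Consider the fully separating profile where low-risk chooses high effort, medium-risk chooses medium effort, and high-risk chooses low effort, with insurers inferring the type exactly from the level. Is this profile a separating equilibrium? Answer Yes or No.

No

Separating rebates: high effort → 19, medium effort → 10, low effort → 2.
low-risk (assigned high effort): low effort: 2 − 0 = 2; medium effort: 10 − 3 = 7; high effort: 19 − 6 = 13. low-risk stays.
medium-risk (assigned medium effort): low effort: 2 − 0 = 2; medium effort: 10 − 3 = 7; high effort: 19 − 6 = 13. medium-risk prefers high effort.
high-risk (assigned low effort): low effort: 2 − 0 = 2; medium effort: 10 − 11 = -1; high effort: 19 − 22 = -3. high-risk stays.
At least one type deviates; the separating profile fails.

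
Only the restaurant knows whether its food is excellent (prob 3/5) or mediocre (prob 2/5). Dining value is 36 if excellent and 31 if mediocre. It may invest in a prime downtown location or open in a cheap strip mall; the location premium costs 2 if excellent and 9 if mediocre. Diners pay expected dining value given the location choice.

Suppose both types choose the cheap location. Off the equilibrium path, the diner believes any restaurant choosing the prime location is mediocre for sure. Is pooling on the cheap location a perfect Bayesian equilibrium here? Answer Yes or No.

On path, the diner holds the prior and pays 3/5·36 + 2/5·31 = 34. Off path (the prime location), believing mediocre, it pays 31.
excellent: the cheap location nets 34; the prime location nets 31 − 2 = 29. excellent stays.
mediocre: the cheap location nets 34; the prime location nets 31 − 9 = 22. mediocre stays.
No type deviates, so pooling is sustained.

Yes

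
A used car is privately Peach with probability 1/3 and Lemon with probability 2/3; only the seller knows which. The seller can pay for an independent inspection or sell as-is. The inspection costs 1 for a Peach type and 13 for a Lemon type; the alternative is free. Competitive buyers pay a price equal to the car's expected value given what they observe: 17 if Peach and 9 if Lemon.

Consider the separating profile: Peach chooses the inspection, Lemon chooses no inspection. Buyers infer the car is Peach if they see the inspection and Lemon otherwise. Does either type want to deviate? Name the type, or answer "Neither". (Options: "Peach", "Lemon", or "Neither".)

The inspection pays 17; no inspection pays 9.
Peach: assigned the inspection, nets 17 − 1 = 16; deviating to no inspection nets 9.
Lemon: assigned no inspection, nets 9; deviating to the inspection nets 17 − 13 = 4.
Both types strictly prefer their assigned action; no profitable deviation.

Neither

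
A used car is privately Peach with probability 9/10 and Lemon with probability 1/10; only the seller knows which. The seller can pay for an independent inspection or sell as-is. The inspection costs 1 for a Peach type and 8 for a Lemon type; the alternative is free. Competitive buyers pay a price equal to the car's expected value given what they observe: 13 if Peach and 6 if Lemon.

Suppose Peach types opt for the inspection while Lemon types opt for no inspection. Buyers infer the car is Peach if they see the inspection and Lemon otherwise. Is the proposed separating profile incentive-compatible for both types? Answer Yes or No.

Under these beliefs, the inspection earns price 13 and no inspection earns price 6.
Peach: the inspection nets 13 − 1 = 12; no inspection nets 6. Peach prefers the inspection.
Lemon: the inspection nets 13 − 8 = 5; no inspection nets 6. Lemon prefers no inspection.
Neither type deviates, so the separating profile is an equilibrium.

Yes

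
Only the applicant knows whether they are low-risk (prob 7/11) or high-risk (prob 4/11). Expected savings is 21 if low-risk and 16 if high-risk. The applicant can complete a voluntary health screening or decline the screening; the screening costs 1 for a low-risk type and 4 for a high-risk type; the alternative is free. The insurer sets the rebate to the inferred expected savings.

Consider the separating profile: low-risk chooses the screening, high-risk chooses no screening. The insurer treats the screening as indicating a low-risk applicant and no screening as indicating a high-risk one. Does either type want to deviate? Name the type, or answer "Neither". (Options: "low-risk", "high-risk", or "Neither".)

high-risk

The screening pays 21; no screening pays 16.
low-risk: assigned the screening, nets 21 − 1 = 20; deviating to no screening nets 16.
high-risk: assigned no screening, nets 16; deviating to the screening nets 21 − 4 = 17.
The high-risk type gains 1 by deviating.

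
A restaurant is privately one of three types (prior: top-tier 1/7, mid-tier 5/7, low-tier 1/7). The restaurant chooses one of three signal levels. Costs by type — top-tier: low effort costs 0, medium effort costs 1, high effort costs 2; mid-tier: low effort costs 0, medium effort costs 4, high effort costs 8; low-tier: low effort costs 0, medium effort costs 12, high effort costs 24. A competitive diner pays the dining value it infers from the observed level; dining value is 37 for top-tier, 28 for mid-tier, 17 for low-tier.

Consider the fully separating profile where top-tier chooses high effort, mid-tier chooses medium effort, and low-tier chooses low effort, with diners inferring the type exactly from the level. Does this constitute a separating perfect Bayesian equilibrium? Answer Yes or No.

No

Separating price premiums: high effort → 37, medium effort → 28, low effort → 17.
top-tier (assigned high effort): low effort: 17 − 0 = 17; medium effort: 28 − 1 = 27; high effort: 37 − 2 = 35. top-tier stays.
mid-tier (assigned medium effort): low effort: 17 − 0 = 17; medium effort: 28 − 4 = 24; high effort: 37 − 8 = 29. mid-tier prefers high effort.
low-tier (assigned low effort): low effort: 17 − 0 = 17; medium effort: 28 − 12 = 16; high effort: 37 − 24 = 13. low-tier stays.
At least one type deviates; the separating profile fails.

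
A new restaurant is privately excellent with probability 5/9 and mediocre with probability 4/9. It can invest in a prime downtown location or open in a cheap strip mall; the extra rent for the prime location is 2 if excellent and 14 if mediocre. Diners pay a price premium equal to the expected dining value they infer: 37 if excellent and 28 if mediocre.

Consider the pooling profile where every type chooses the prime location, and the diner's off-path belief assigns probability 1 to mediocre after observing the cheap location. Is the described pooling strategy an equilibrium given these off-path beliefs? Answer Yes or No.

On path, the diner holds the prior and pays 5/9·37 + 4/9·28 = 33. Off path (the cheap location), believing mediocre, it pays 28.
excellent: the prime location nets 33 − 2 = 31; the cheap location nets 28. excellent stays.
mediocre: the prime location nets 33 − 14 = 19; the cheap location nets 28. mediocre would deviate.
A type deviates, so pooling fails.

No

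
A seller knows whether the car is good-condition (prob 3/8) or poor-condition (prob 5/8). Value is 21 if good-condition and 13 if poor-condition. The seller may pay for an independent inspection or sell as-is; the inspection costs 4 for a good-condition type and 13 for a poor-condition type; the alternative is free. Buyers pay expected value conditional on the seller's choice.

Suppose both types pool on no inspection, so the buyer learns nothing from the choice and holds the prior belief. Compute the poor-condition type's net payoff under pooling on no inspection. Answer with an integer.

Pooled price = 3/8·21 + 5/8·13 = 16.
poor-condition pays no cost for no inspection, so net payoff = 16.

16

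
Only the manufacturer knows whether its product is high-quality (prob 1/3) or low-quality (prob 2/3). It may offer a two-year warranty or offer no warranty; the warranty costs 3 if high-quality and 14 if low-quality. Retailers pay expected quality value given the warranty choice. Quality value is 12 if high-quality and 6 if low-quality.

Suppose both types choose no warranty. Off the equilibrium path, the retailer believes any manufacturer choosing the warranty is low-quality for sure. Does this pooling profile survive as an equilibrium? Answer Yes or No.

On path, the retailer holds the prior and pays 1/3·12 + 2/3·6 = 8. Off path (the warranty), believing low-quality, it pays 6.
high-quality: no warranty nets 8; the warranty nets 6 − 3 = 3. high-quality stays.
low-quality: no warranty nets 8; the warranty nets 6 − 14 = -8. low-quality stays.
No type deviates, so pooling is sustained.

Yes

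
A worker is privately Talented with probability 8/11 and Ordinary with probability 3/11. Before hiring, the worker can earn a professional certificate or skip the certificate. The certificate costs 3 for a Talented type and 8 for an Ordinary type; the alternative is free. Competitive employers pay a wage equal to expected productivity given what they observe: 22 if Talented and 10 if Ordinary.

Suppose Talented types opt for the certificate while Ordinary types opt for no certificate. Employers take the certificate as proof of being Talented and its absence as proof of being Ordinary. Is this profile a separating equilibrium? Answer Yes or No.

Under these beliefs, the certificate earns wage 22 and no certificate earns wage 10.
Talented: the certificate nets 22 − 3 = 19; no certificate nets 10. Talented prefers the certificate.
Ordinary: the certificate nets 22 − 8 = 14; no certificate nets 10. Ordinary would deviate to the certificate.
Ordinary has a profitable deviation, so the profile is not an equilibrium.

No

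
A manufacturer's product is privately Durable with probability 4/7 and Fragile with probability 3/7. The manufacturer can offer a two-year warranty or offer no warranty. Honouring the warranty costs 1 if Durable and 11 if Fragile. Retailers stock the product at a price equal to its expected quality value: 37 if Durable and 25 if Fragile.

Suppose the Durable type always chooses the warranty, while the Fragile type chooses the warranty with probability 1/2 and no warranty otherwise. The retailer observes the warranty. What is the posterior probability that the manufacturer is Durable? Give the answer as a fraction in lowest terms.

8/11

P(the warranty) = (4/7)·1 + (3/7)·(1/2) = 11/14.
By Bayes' rule, P(Durable | the warranty) = (4/7) / (11/14) = 8/11.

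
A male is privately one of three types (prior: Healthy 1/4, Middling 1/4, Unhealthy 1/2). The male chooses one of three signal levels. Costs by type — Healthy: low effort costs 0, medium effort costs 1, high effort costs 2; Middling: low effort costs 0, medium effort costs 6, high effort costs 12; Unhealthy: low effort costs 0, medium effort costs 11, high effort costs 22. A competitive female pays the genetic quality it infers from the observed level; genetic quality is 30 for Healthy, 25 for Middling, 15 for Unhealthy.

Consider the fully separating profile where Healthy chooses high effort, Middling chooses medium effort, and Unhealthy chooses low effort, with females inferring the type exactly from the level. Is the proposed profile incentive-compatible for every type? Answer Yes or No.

Separating mating payoffs: high effort → 30, medium effort → 25, low effort → 15.
Healthy (assigned high effort): low effort: 15 − 0 = 15; medium effort: 25 − 1 = 24; high effort: 30 − 2 = 28. Healthy stays.
Middling (assigned medium effort): low effort: 15 − 0 = 15; medium effort: 25 − 6 = 19; high effort: 30 − 12 = 18. Middling stays.
Unhealthy (assigned low effort): low effort: 15 − 0 = 15; medium effort: 25 − 11 = 14; high effort: 30 − 22 = 8. Unhealthy stays.
Every type prefers its assigned level; separation holds.

Yes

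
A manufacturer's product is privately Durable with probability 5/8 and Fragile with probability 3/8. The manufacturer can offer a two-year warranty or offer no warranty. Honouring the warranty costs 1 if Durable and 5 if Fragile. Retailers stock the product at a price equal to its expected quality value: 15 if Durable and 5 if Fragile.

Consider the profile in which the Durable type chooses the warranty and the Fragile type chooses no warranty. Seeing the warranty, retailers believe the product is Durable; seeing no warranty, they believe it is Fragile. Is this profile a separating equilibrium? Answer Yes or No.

No

Under these beliefs, the warranty earns price 15 and no warranty earns price 5.
Durable: the warranty nets 15 − 1 = 14; no warranty nets 5. Durable prefers the warranty.
Fragile: the warranty nets 15 − 5 = 10; no warranty nets 5. Fragile would deviate to the warranty.
Fragile has a profitable deviation, so the profile is not an equilibrium.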